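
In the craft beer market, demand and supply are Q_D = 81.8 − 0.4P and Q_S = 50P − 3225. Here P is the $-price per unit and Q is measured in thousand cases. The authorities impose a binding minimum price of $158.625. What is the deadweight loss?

$1744.16 thousand

In inverse form: demand P = 204.5 − 2.5Q, supply P = 64.5 + 0.02Q.
Competitive equilibrium: 204.5 − 2.5Q = 64.5 + 0.02Q → Q* = 55.5556, P* = 65.6111.
At the floor P = 158.625, quantity demanded = (204.5 − 158.625)/2.5 = 18.35.
Sellers' marginal cost at Q' = 18.35: 64.5 + 0.02·18.35 = 64.867.
ΔQ = 55.5556 − 18.35 = 37.2056; wedge = 158.625 − 64.867 = 93.758.
Deadweight loss = ½ × 37.2056 × 93.758 = $1744.16 thousand.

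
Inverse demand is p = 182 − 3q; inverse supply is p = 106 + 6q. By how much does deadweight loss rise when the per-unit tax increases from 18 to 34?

46.22

Competitive equilibrium: 182 − 3q = 106 + 6q → q* = 8.4444, p* = 156.6667.
For a per-unit tax t: Δq = t/9, so DWL = ½·t·(t/9) = t²/18.
At t = 18: DWL = 18. At t = 34: DWL = 64.222.
Increase = 64.222 − 18 = 46.22.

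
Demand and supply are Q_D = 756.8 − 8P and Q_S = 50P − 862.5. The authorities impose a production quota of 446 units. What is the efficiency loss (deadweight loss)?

554.42

In inverse form: demand P = 94.6 − 0.125Q, supply P = 17.25 + 0.02Q.
Competitive equilibrium: 94.6 − 0.125Q = 17.25 + 0.02Q → Q* = 533.4483, P* = 27.919.
At Q = 446: demand price = 94.6 − 0.125·446 = 38.85; supply price = 17.25 + 0.02·446 = 26.17.
ΔQ = 533.4483 − 446 = 87.4483; wedge = 38.85 − 26.17 = 12.68.
Welfare loss = ½ × 87.4483 × 12.68 = 554.42.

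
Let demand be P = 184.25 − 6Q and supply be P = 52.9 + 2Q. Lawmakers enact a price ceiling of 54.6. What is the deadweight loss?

969.54

Competitive equilibrium: 184.25 − 6Q = 52.9 + 2Q → Q* = 16.41875, P* = 85.7375.
At the ceiling P = 54.6, quantity supplied = (54.6 − 52.9)/2 = 0.85.
Willingness to pay at Q' = 0.85: 184.25 − 6·0.85 = 179.15.
ΔQ = 16.41875 − 0.85 = 15.56875; wedge = 179.15 − 54.6 = 124.55.
Deadweight loss = ½ × 15.56875 × 124.55 = 969.54.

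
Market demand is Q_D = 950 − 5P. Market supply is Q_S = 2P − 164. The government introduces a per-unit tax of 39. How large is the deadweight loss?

In inverse form: demand P = 190 − 0.2Q, supply P = 82 + 0.5Q.
Competitive equilibrium: 190 − 0.2Q = 82 + 0.5Q → Q* = 154.2857, P* = 159.1429.
With the tax, the buyer price exceeds the seller price by 39: (190 − 0.2Q) − (82 + 0.5Q) = 39 → Q' = 98.5714.
ΔQ = 154.2857 − 98.5714 = 55.7143; the wedge equals the tax, 39.
Welfare loss = ½ × 55.7143 × 39 = 1086.43.

1086.43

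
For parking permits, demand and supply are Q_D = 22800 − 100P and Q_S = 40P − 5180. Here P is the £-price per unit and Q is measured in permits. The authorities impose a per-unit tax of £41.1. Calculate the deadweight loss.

In inverse form: demand P = 228 − 0.01Q, supply P = 129.5 + 0.025Q.
Competitive equilibrium: 228 − 0.01Q = 129.5 + 0.025Q → Q* = 2814.2857, P* = 199.8571.
With the tax, the buyer price exceeds the seller price by 41.1: (228 − 0.01Q) − (129.5 + 0.025Q) = 41.1 → Q' = 1640.
ΔQ = 2814.2857 − 1640 = 1174.2857; the wedge equals the tax, 41.1.
Welfare loss = ½ × 1174.2857 × 41.1 = £24131.57.

£24131.57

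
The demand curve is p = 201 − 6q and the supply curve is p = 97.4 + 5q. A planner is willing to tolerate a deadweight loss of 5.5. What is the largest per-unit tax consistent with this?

11

Competitive equilibrium: 201 − 6q = 97.4 + 5q → q* = 9.4182, p* = 144.4909.
A tax t gives Δq = t/11 and wedge t, so DWL = t²/22.
t²/22 = 5.5 → t² = 121 → t = 11.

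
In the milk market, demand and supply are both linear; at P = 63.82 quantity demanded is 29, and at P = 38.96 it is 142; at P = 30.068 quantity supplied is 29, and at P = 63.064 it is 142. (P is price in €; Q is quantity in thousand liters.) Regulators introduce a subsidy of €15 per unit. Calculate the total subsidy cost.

Demand slope = (38.96 − 63.82)/(142 − 29) = −0.22, so P = 70.2 − 0.22Q.
Supply slope = (63.064 − 30.068)/(142 − 29) = 0.292, so P = 21.6 + 0.292Q.
Competitive equilibrium: 70.2 − 0.22Q = 21.6 + 0.292Q → Q* = 94.9219, P* = 49.3172.
The subsidy lowers effective supply by 15: P = 6.6 + 0.292Q.
New quantity: 70.2 − 0.22Q = 6.6 + 0.292Q → Q' = 124.2188.
Total subsidy cost = 15 × 124.2188 = €1863.28 thousand.

€1863.28 thousand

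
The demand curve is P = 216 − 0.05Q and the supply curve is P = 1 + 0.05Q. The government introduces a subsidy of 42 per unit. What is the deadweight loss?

8820

Competitive equilibrium: 216 − 0.05Q = 1 + 0.05Q → Q* = 2150, P* = 108.5.
The subsidy lowers effective supply by 42: P = 0.05Q − 41.
New quantity: 216 − 0.05Q = 0.05Q − 41 → Q' = 2570.
Overproduction ΔQ = 2570 − 2150 = 420; wedge = subsidy = 42.
DWL = ½ × 420 × 42 = 8820.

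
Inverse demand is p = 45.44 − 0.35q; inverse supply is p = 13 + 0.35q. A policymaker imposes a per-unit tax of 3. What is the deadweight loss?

Competitive equilibrium: 45.44 − 0.35q = 13 + 0.35q → q* = 46.3429, p* = 29.22.
With the tax, the buyer price exceeds the seller price by 3: (45.44 − 0.35q) − (13 + 0.35q) = 3 → q' = 42.0571.
Δq = 46.3429 − 42.0571 = 4.2858; the wedge equals the tax, 3.
The triangle = ½ × 4.2858 × 3 = 6.43.

6.43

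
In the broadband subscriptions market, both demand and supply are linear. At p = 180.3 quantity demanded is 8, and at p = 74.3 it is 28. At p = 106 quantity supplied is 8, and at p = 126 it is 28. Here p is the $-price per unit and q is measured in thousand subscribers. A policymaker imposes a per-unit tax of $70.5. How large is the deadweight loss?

Demand slope = (74.3 − 180.3)/(28 − 8) = −5.3, so p = 222.7 − 5.3q.
Supply slope = (126 − 106)/(28 − 8) = 1, so p = 98 + q.
Competitive equilibrium: 222.7 − 5.3q = 98 + q → q* = 19.79365, p* = 117.79365.
With the tax, the buyer price exceeds the seller price by 70.5: (222.7 − 5.3q) − (98 + q) = 70.5 → q' = 8.60317.
Δq = 19.79365 − 8.60317 = 11.19048; the wedge equals the tax, 70.5.
The triangle = ½ × 11.19048 × 70.5 = $394.46 thousand.

$394.46 thousand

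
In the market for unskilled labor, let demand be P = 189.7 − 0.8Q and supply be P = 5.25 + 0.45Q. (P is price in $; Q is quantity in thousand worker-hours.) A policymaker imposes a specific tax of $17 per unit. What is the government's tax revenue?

Competitive equilibrium: 189.7 − 0.8Q = 5.25 + 0.45Q → Q* = 147.56, P* = 71.652.
With the tax, the buyer price exceeds the seller price by 17: (189.7 − 0.8Q) − (5.25 + 0.45Q) = 17 → Q' = 133.96.
Tax revenue = 17 × 133.96 = $2277.32 thousand.

$2277.32 thousand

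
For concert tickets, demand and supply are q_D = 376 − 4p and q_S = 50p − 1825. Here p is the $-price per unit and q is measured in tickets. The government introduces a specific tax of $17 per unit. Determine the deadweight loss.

In inverse form: demand p = 94 − 0.25q, supply p = 36.5 + 0.02q.
Competitive equilibrium: 94 − 0.25q = 36.5 + 0.02q → q* = 212.963, p* = 40.7593.
With the tax, the buyer price exceeds the seller price by 17: (94 − 0.25q) − (36.5 + 0.02q) = 17 → q' = 150.
Δq = 212.963 − 150 = 62.963; the wedge equals the tax, 17.
Deadweight loss = ½ × 62.963 × 17 = $535.19.

$535.19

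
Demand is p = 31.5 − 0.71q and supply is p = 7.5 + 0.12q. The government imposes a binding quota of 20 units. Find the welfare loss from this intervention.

Competitive equilibrium: 31.5 − 0.71q = 7.5 + 0.12q → q* = 28.9157, p* = 10.9699.
At q = 20: demand price = 31.5 − 0.71·20 = 17.3; supply price = 7.5 + 0.12·20 = 9.9.
Δq = 28.9157 − 20 = 8.9157; wedge = 17.3 − 9.9 = 7.4.
Welfare loss = ½ × 8.9157 × 7.4 = 32.99.

32.99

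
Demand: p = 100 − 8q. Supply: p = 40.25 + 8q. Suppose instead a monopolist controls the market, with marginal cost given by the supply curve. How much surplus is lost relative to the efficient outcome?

Competitive equilibrium: 100 − 8q = 40.25 + 8q → q* = 3.7344, p* = 70.125.
Marginal revenue: MR = 100 − 16q. Set MR = MC: 100 − 16q = 40.25 + 8q → q_m = 2.4896.
Price p_m = 100 − 8·2.4896 = 80.0832; MC(q_m) = 40.25 + 8·2.4896 = 60.1668.
Competitive q* = 3.7344, so Δq = 1.2448; wedge = 80.0832 − 60.1668 = 19.9164.
The triangle = ½ × 1.2448 × 19.9164 = 12.40.

12.40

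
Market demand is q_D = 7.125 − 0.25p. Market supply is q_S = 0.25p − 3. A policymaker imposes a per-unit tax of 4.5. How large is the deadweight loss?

1.27

In inverse form: demand p = 28.5 − 4q, supply p = 12 + 4q.
Competitive equilibrium: 28.5 − 4q = 12 + 4q → q* = 2.0625, p* = 20.25.
With the tax, the buyer price exceeds the seller price by 4.5: (28.5 − 4q) − (12 + 4q) = 4.5 → q' = 1.5.
Δq = 2.0625 − 1.5 = 0.5625; the wedge equals the tax, 4.5.
DWL = ½ × 0.5625 × 4.5 = 1.27.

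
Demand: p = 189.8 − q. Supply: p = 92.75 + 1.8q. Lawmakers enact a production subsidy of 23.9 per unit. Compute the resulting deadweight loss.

102

Competitive equilibrium: 189.8 − q = 92.75 + 1.8q → q* = 34.6607, p* = 155.1393.
The subsidy lowers effective supply by 23.9: p = 68.85 + 1.8q.
New quantity: 189.8 − q = 68.85 + 1.8q → q' = 43.1964.
Overproduction Δq = 43.1964 − 34.6607 = 8.5357; wedge = subsidy = 23.9.
Welfare loss = ½ × 8.5357 × 23.9 = 102.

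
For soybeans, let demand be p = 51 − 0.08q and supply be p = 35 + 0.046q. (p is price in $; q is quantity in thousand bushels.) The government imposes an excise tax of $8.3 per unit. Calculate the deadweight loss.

Competitive equilibrium: 51 − 0.08q = 35 + 0.046q → q* = 126.9841, p* = 40.8413.
With the tax, the buyer price exceeds the seller price by 8.3: (51 − 0.08q) − (35 + 0.046q) = 8.3 → q' = 61.1111.
Δq = 126.9841 − 61.1111 = 65.873; the wedge equals the tax, 8.3.
The triangle = ½ × 65.873 × 8.3 = $273.37 thousand.

$273.37 thousand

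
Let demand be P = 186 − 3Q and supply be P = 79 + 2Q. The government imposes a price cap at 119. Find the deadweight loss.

Competitive equilibrium: 186 − 3Q = 79 + 2Q → Q* = 21.4, P* = 121.8.
At the ceiling P = 119, quantity supplied = (119 − 79)/2 = 20.
Willingness to pay at Q' = 20: 186 − 3·20 = 126.
ΔQ = 21.4 − 20 = 1.4; wedge = 126 − 119 = 7.
Deadweight loss = ½ × 1.4 × 7 = 4.90.

4.90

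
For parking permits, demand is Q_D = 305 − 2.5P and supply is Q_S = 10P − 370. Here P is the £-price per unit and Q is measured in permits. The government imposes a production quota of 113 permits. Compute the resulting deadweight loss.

£812.25

In inverse form: demand P = 122 − 0.4Q, supply P = 37 + 0.1Q.
Competitive equilibrium: 122 − 0.4Q = 37 + 0.1Q → Q* = 170, P* = 54.
At Q = 113: demand price = 122 − 0.4·113 = 76.8; supply price = 37 + 0.1·113 = 48.3.
ΔQ = 170 − 113 = 57; wedge = 76.8 − 48.3 = 28.5.
The triangle = ½ × 57 × 28.5 = £812.25.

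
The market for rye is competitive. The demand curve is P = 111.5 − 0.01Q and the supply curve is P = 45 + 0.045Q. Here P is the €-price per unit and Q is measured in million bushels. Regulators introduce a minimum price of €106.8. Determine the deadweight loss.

€15022.02 million

Competitive equilibrium: 111.5 − 0.01Q = 45 + 0.045Q → Q* = 1209.0909, P* = 99.4091.
At the floor P = 106.8, quantity demanded = (111.5 − 106.8)/0.01 = 470.
Sellers' marginal cost at Q' = 470: 45 + 0.045·470 = 66.15.
ΔQ = 1209.0909 − 470 = 739.0909; wedge = 106.8 − 66.15 = 40.65.
Deadweight loss = ½ × 739.0909 × 40.65 = €15022.02 million.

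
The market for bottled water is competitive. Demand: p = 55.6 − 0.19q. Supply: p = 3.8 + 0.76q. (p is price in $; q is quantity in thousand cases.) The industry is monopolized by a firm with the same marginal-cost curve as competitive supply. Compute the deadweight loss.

Competitive equilibrium: 55.6 − 0.19q = 3.8 + 0.76q → q* = 54.5263, p* = 45.24.
Marginal revenue: MR = 55.6 − 0.38q. Set MR = MC: 55.6 − 0.38q = 3.8 + 0.76q → q_m = 45.4386.
Price p_m = 55.6 − 0.19·45.4386 = 46.9667; MC(q_m) = 3.8 + 0.76·45.4386 = 38.3333.
Competitive q* = 54.5263, so Δq = 9.0877; wedge = 46.9667 − 38.3333 = 8.6334.
Welfare loss = ½ × 9.0877 × 8.6334 = $39.23 thousand.

$39.23 thousand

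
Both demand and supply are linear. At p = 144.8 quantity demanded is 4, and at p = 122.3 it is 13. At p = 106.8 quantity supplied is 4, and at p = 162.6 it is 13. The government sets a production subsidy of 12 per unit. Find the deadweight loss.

8.28

Demand slope = (122.3 − 144.8)/(13 − 4) = −2.5, so p = 154.8 − 2.5q.
Supply slope = (162.6 − 106.8)/(13 − 4) = 6.2, so p = 82 + 6.2q.
Competitive equilibrium: 154.8 − 2.5q = 82 + 6.2q → q* = 8.3678, p* = 133.8805.
The subsidy lowers effective supply by 12: p = 70 + 6.2q.
New quantity: 154.8 − 2.5q = 70 + 6.2q → q' = 9.7471.
Overproduction Δq = 9.7471 − 8.3678 = 1.3793; wedge = subsidy = 12.
Deadweight loss = ½ × 1.3793 × 12 = 8.28.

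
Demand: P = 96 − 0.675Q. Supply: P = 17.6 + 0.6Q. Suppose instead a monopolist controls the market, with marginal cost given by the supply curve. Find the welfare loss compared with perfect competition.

288.82

Competitive equilibrium: 96 − 0.675Q = 17.6 + 0.6Q → Q* = 61.4902, P* = 54.4941.
Marginal revenue: MR = 96 − 1.35Q. Set MR = MC: 96 − 1.35Q = 17.6 + 0.6Q → Q_m = 40.2051.
Price P_m = 96 − 0.675·40.2051 = 68.8616; MC(Q_m) = 17.6 + 0.6·40.2051 = 41.7231.
Competitive Q* = 61.4902, so ΔQ = 21.2851; wedge = 68.8616 − 41.7231 = 27.1385.
Deadweight loss = ½ × 21.2851 × 27.1385 = 288.82.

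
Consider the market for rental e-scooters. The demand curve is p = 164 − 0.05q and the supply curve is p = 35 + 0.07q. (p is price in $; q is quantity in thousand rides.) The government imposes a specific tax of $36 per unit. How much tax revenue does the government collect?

$27900 thousand

Competitive equilibrium: 164 − 0.05q = 35 + 0.07q → q* = 1075, p* = 110.25.
With the tax, the buyer price exceeds the seller price by 36: (164 − 0.05q) − (35 + 0.07q) = 36 → q' = 775.
Tax revenue = 36 × 775 = $27900 thousand.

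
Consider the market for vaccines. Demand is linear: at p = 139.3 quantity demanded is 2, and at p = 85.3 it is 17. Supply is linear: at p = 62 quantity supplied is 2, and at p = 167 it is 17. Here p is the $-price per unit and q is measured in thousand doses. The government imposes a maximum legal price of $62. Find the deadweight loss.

Demand slope = (85.3 − 139.3)/(17 − 2) = −3.6, so p = 146.5 − 3.6q.
Supply slope = (167 − 62)/(17 − 2) = 7, so p = 48 + 7q.
Competitive equilibrium: 146.5 − 3.6q = 48 + 7q → q* = 9.29245, p* = 113.04717.
At the ceiling p = 62, quantity supplied = (62 − 48)/7 = 2.
Willingness to pay at q' = 2: 146.5 − 3.6·2 = 139.3.
Δq = 9.29245 − 2 = 7.29245; wedge = 139.3 − 62 = 77.3.
Deadweight loss = ½ × 7.29245 × 77.3 = $281.85 thousand.

$281.85 thousand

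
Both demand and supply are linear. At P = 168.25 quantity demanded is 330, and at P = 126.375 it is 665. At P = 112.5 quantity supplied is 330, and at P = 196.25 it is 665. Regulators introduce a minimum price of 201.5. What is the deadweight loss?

Demand slope = (126.375 − 168.25)/(665 − 330) = −0.125, so P = 209.5 − 0.125Q.
Supply slope = (196.25 − 112.5)/(665 − 330) = 0.25, so P = 30 + 0.25Q.
Competitive equilibrium: 209.5 − 0.125Q = 30 + 0.25Q → Q* = 478.66667, P* = 149.66667.
At the floor P = 201.5, quantity demanded = (209.5 − 201.5)/0.125 = 64.
Sellers' marginal cost at Q' = 64: 30 + 0.25·64 = 46.
ΔQ = 478.66667 − 64 = 414.66667; wedge = 201.5 − 46 = 155.5.
The triangle = ½ × 414.66667 × 155.5 = 32240.33.

32240.33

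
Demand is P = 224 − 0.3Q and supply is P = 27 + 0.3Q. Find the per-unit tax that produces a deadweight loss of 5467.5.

81

Competitive equilibrium: 224 − 0.3Q = 27 + 0.3Q → Q* = 328.3333, P* = 125.5.
A tax t gives ΔQ = t/0.6 and wedge t, so DWL = t²/1.2.
t²/1.2 = 5467.5 → t² = 6561 → t = 81.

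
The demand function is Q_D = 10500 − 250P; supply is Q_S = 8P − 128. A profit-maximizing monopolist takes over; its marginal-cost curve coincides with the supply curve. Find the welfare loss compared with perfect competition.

2.37

In inverse form: demand P = 42 − 0.004Q, supply P = 16 + 0.125Q.
Competitive equilibrium: 42 − 0.004Q = 16 + 0.125Q → Q* = 201.5504, P* = 41.1938.
Marginal revenue: MR = 42 − 0.008Q. Set MR = MC: 42 − 0.008Q = 16 + 0.125Q → Q_m = 195.4887.
Price P_m = 42 − 0.004·195.4887 = 41.218; MC(Q_m) = 16 + 0.125·195.4887 = 40.4361.
Competitive Q* = 201.5504, so ΔQ = 6.0617; wedge = 41.218 − 40.4361 = 0.7819.
Welfare loss = ½ × 6.0617 × 0.7819 = 2.37.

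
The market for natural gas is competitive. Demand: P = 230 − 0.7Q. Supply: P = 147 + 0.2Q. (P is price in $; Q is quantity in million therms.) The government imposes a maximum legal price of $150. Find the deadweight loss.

Competitive equilibrium: 230 − 0.7Q = 147 + 0.2Q → Q* = 92.2222, P* = 165.4444.
At the ceiling P = 150, quantity supplied = (150 − 147)/0.2 = 15.
Willingness to pay at Q' = 15: 230 − 0.7·15 = 219.5.
ΔQ = 92.2222 − 15 = 77.2222; wedge = 219.5 − 150 = 69.5.
Welfare loss = ½ × 77.2222 × 69.5 = $2683.47 million.

$2683.47 million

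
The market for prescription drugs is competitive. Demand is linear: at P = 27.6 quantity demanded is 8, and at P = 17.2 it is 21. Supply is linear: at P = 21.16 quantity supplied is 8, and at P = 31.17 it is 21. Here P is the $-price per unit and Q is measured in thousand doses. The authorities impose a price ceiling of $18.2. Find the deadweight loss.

$49.56 thousand

Demand slope = (17.2 − 27.6)/(21 − 8) = −0.8, so P = 34 − 0.8Q.
Supply slope = (31.17 − 21.16)/(21 − 8) = 0.77, so P = 15 + 0.77Q.
Competitive equilibrium: 34 − 0.8Q = 15 + 0.77Q → Q* = 12.10191, P* = 24.31847.
At the ceiling P = 18.2, quantity supplied = (18.2 − 15)/0.77 = 4.15584.
Willingness to pay at Q' = 4.15584: 34 − 0.8·4.15584 = 30.67533.
ΔQ = 12.10191 − 4.15584 = 7.94607; wedge = 30.67533 − 18.2 = 12.47533.
The triangle = ½ × 7.94607 × 12.47533 = $49.56 thousand.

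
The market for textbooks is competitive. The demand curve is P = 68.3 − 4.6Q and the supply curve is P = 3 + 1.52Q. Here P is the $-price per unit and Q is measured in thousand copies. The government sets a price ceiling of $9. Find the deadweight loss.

Competitive equilibrium: 68.3 − 4.6Q = 3 + 1.52Q → Q* = 10.6699, P* = 19.2183.
At the ceiling P = 9, quantity supplied = (9 − 3)/1.52 = 3.9474.
Willingness to pay at Q' = 3.9474: 68.3 − 4.6·3.9474 = 50.142.
ΔQ = 10.6699 − 3.9474 = 6.7225; wedge = 50.142 − 9 = 41.142.
DWL = ½ × 6.7225 × 41.142 = $138.29 thousand.

$138.29 thousand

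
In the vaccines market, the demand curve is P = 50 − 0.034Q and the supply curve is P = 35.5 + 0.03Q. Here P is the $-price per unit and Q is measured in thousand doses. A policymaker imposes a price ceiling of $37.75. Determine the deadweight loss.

$735.08 thousand

Competitive equilibrium: 50 − 0.034Q = 35.5 + 0.03Q → Q* = 226.5625, P* = 42.2969.
At the ceiling P = 37.75, quantity supplied = (37.75 − 35.5)/0.03 = 75.
Willingness to pay at Q' = 75: 50 − 0.034·75 = 47.45.
ΔQ = 226.5625 − 75 = 151.5625; wedge = 47.45 − 37.75 = 9.7.
The triangle = ½ × 151.5625 × 9.7 = $735.08 thousand.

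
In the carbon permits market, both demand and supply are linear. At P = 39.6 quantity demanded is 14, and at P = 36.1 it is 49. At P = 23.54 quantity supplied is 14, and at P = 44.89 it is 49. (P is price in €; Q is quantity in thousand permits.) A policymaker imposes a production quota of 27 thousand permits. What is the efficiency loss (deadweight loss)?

€32.85 thousand

Demand slope = (36.1 − 39.6)/(49 − 14) = −0.1, so P = 41 − 0.1Q.
Supply slope = (44.89 − 23.54)/(49 − 14) = 0.61, so P = 15 + 0.61Q.
Competitive equilibrium: 41 − 0.1Q = 15 + 0.61Q → Q* = 36.6197, P* = 37.338.
At Q = 27: demand price = 41 − 0.1·27 = 38.3; supply price = 15 + 0.61·27 = 31.47.
ΔQ = 36.6197 − 27 = 9.6197; wedge = 38.3 − 31.47 = 6.83.
Deadweight loss = ½ × 9.6197 × 6.83 = €32.85 thousand.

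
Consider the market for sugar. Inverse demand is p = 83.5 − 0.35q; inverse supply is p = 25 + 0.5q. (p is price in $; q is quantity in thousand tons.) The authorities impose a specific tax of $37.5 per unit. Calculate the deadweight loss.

Competitive equilibrium: 83.5 − 0.35q = 25 + 0.5q → q* = 68.8235, p* = 59.4118.
With the tax, the buyer price exceeds the seller price by 37.5: (83.5 − 0.35q) − (25 + 0.5q) = 37.5 → q' = 24.7059.
Δq = 68.8235 − 24.7059 = 44.1176; the wedge equals the tax, 37.5.
Welfare loss = ½ × 44.1176 × 37.5 = $827.21 thousand.

$827.21 thousand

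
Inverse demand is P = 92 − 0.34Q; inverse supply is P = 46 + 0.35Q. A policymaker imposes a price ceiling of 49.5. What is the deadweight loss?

1107.83

Competitive equilibrium: 92 − 0.34Q = 46 + 0.35Q → Q* = 66.6667, P* = 69.3333.
At the ceiling P = 49.5, quantity supplied = (49.5 − 46)/0.35 = 10.
Willingness to pay at Q' = 10: 92 − 0.34·10 = 88.6.
ΔQ = 66.6667 − 10 = 56.6667; wedge = 88.6 − 49.5 = 39.1.
Deadweight loss = ½ × 56.6667 × 39.1 = 1107.83.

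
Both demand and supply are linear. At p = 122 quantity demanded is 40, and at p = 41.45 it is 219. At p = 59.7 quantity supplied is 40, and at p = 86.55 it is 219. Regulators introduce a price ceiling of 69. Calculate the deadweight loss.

Demand slope = (41.45 − 122)/(219 − 40) = −0.45, so p = 140 − 0.45q.
Supply slope = (86.55 − 59.7)/(219 − 40) = 0.15, so p = 53.7 + 0.15q.
Competitive equilibrium: 140 − 0.45q = 53.7 + 0.15q → q* = 143.8333, p* = 75.275.
At the ceiling p = 69, quantity supplied = (69 − 53.7)/0.15 = 102.
Willingness to pay at q' = 102: 140 − 0.45·102 = 94.1.
Δq = 143.8333 − 102 = 41.8333; wedge = 94.1 − 69 = 25.1.
Welfare loss = ½ × 41.8333 × 25.1 = 525.01.

525.01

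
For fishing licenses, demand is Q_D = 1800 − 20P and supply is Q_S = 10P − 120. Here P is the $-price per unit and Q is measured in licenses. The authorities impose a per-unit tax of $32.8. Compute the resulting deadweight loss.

In inverse form: demand P = 90 − 0.05Q, supply P = 12 + 0.1Q.
Competitive equilibrium: 90 − 0.05Q = 12 + 0.1Q → Q* = 520, P* = 64.
With the tax, the buyer price exceeds the seller price by 32.8: (90 − 0.05Q) − (12 + 0.1Q) = 32.8 → Q' = 301.3333.
ΔQ = 520 − 301.3333 = 218.6667; the wedge equals the tax, 32.8.
DWL = ½ × 218.6667 × 32.8 = $3586.13.

$3586.13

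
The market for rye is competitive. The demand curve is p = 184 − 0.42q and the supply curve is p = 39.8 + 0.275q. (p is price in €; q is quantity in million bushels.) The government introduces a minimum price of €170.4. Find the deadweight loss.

€10654.48 million

Competitive equilibrium: 184 − 0.42q = 39.8 + 0.275q → q* = 207.482, p* = 96.8576.
At the floor p = 170.4, quantity demanded = (184 − 170.4)/0.42 = 32.381.
Sellers' marginal cost at q' = 32.381: 39.8 + 0.275·32.381 = 48.7048.
Δq = 207.482 − 32.381 = 175.101; wedge = 170.4 − 48.7048 = 121.6952.
Deadweight loss = ½ × 175.101 × 121.6952 = €10654.48 million.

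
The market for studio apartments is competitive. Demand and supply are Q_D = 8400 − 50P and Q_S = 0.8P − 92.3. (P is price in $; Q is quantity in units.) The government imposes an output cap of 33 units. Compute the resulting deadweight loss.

In inverse form: demand P = 168 − 0.02Q, supply P = 115.375 + 1.25Q.
Competitive equilibrium: 168 − 0.02Q = 115.375 + 1.25Q → Q* = 41.437, P* = 167.1713.
At Q = 33: demand price = 168 − 0.02·33 = 167.34; supply price = 115.375 + 1.25·33 = 156.625.
ΔQ = 41.437 − 33 = 8.437; wedge = 167.34 − 156.625 = 10.715.
Deadweight loss = ½ × 8.437 × 10.715 = $45.20.

$45.20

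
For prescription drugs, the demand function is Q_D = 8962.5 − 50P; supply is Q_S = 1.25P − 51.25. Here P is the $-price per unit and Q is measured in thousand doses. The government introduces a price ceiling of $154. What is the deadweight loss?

In inverse form: demand P = 179.25 − 0.02Q, supply P = 41 + 0.8Q.
Competitive equilibrium: 179.25 − 0.02Q = 41 + 0.8Q → Q* = 168.5976, P* = 175.878.
At the ceiling P = 154, quantity supplied = (154 − 41)/0.8 = 141.25.
Willingness to pay at Q' = 141.25: 179.25 − 0.02·141.25 = 176.425.
ΔQ = 168.5976 − 141.25 = 27.3476; wedge = 176.425 − 154 = 22.425.
Welfare loss = ½ × 27.3476 × 22.425 = $306.63 thousand.

$306.63 thousand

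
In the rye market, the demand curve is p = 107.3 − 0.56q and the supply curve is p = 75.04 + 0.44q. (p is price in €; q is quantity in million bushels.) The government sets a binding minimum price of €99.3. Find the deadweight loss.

€161.54 million

Competitive equilibrium: 107.3 − 0.56q = 75.04 + 0.44q → q* = 32.26, p* = 89.2344.
At the floor p = 99.3, quantity demanded = (107.3 − 99.3)/0.56 = 14.2857.
Sellers' marginal cost at q' = 14.2857: 75.04 + 0.44·14.2857 = 81.3257.
Δq = 32.26 − 14.2857 = 17.9743; wedge = 99.3 − 81.3257 = 17.9743.
The triangle = ½ × 17.9743 × 17.9743 = €161.54 million.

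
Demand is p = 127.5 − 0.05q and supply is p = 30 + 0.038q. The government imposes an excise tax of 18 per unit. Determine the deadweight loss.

Competitive equilibrium: 127.5 − 0.05q = 30 + 0.038q → q* = 1107.9545, p* = 72.1023.
With the tax, the buyer price exceeds the seller price by 18: (127.5 − 0.05q) − (30 + 0.038q) = 18 → q' = 903.4091.
Δq = 1107.9545 − 903.4091 = 204.5454; the wedge equals the tax, 18.
Deadweight loss = ½ × 204.5454 × 18 = 1840.91.

1840.91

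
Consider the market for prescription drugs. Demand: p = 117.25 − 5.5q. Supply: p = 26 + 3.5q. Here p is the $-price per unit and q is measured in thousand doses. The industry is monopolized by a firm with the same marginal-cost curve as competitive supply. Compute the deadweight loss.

Competitive equilibrium: 117.25 − 5.5q = 26 + 3.5q → q* = 10.1389, p* = 61.4861.
Marginal revenue: MR = 117.25 − 11q. Set MR = MC: 117.25 − 11q = 26 + 3.5q → q_m = 6.2931.
Price p_m = 117.25 − 5.5·6.2931 = 82.638; MC(q_m) = 26 + 3.5·6.2931 = 48.0259.
Competitive q* = 10.1389, so Δq = 3.8458; wedge = 82.638 − 48.0259 = 34.6121.
Deadweight loss = ½ × 3.8458 × 34.6121 = $66.56 thousand.

$66.56 thousand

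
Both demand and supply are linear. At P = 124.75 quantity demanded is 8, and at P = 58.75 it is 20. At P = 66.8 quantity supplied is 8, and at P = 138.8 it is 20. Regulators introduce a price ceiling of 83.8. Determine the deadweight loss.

Demand slope = (58.75 − 124.75)/(20 − 8) = −5.5, so P = 168.75 − 5.5Q.
Supply slope = (138.8 − 66.8)/(20 − 8) = 6, so P = 18.8 + 6Q.
Competitive equilibrium: 168.75 − 5.5Q = 18.8 + 6Q → Q* = 13.0391, P* = 97.0348.
At the ceiling P = 83.8, quantity supplied = (83.8 − 18.8)/6 = 10.8333.
Willingness to pay at Q' = 10.8333: 168.75 − 5.5·10.8333 = 109.1669.
ΔQ = 13.0391 − 10.8333 = 2.2058; wedge = 109.1669 − 83.8 = 25.3669.
Deadweight loss = ½ × 2.2058 × 25.3669 = 27.98.

27.98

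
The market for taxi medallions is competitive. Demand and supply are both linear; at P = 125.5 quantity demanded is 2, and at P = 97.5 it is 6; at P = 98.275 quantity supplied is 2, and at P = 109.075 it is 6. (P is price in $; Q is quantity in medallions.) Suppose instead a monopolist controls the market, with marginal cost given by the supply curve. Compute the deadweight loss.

$19.69

Demand slope = (97.5 − 125.5)/(6 − 2) = −7, so P = 139.5 − 7Q.
Supply slope = (109.075 − 98.275)/(6 − 2) = 2.7, so P = 92.875 + 2.7Q.
Competitive equilibrium: 139.5 − 7Q = 92.875 + 2.7Q → Q* = 4.8067, P* = 105.8531.
Marginal revenue: MR = 139.5 − 14Q. Set MR = MC: 139.5 − 14Q = 92.875 + 2.7Q → Q_m = 2.7919.
Price P_m = 139.5 − 7·2.7919 = 119.9567; MC(Q_m) = 92.875 + 2.7·2.7919 = 100.4131.
Competitive Q* = 4.8067, so ΔQ = 2.0148; wedge = 119.9567 − 100.4131 = 19.5436.
DWL = ½ × 2.0148 × 19.5436 = $19.69.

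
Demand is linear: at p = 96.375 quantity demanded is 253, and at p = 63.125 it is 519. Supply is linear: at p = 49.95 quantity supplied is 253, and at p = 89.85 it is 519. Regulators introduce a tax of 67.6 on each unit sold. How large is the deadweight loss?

Demand slope = (63.125 − 96.375)/(519 − 253) = −0.125, so p = 128 − 0.125q.
Supply slope = (89.85 − 49.95)/(519 − 253) = 0.15, so p = 12 + 0.15q.
Competitive equilibrium: 128 − 0.125q = 12 + 0.15q → q* = 421.81818, p* = 75.27273.
With the tax, the buyer price exceeds the seller price by 67.6: (128 − 0.125q) − (12 + 0.15q) = 67.6 → q' = 176.
Δq = 421.81818 − 176 = 245.81818; the wedge equals the tax, 67.6.
The triangle = ½ × 245.81818 × 67.6 = 8308.65.

8308.65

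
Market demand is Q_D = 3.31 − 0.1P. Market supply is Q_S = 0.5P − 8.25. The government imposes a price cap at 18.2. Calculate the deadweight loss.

1.71

In inverse form: demand P = 33.1 − 10Q, supply P = 16.5 + 2Q.
Competitive equilibrium: 33.1 − 10Q = 16.5 + 2Q → Q* = 1.3833, P* = 19.2667.
At the ceiling P = 18.2, quantity supplied = (18.2 − 16.5)/2 = 0.85.
Willingness to pay at Q' = 0.85: 33.1 − 10·0.85 = 24.6.
ΔQ = 1.3833 − 0.85 = 0.5333; wedge = 24.6 − 18.2 = 6.4.
DWL = ½ × 0.5333 × 6.4 = 1.71.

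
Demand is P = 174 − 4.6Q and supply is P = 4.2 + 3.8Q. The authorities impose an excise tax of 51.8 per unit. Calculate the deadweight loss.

Competitive equilibrium: 174 − 4.6Q = 4.2 + 3.8Q → Q* = 20.2143, P* = 81.0143.
With the tax, the buyer price exceeds the seller price by 51.8: (174 − 4.6Q) − (4.2 + 3.8Q) = 51.8 → Q' = 14.0476.
ΔQ = 20.2143 − 14.0476 = 6.1667; the wedge equals the tax, 51.8.
Welfare loss = ½ × 6.1667 × 51.8 = 159.72.

159.72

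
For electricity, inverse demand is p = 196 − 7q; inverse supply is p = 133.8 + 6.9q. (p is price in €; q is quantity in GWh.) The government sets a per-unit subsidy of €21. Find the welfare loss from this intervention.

€15.86

Competitive equilibrium: 196 − 7q = 133.8 + 6.9q → q* = 4.4748, p* = 164.6763.
The subsidy lowers effective supply by 21: p = 112.8 + 6.9q.
New quantity: 196 − 7q = 112.8 + 6.9q → q' = 5.9856.
Overproduction Δq = 5.9856 − 4.4748 = 1.5108; wedge = subsidy = 21.
The triangle = ½ × 1.5108 × 21 = €15.86.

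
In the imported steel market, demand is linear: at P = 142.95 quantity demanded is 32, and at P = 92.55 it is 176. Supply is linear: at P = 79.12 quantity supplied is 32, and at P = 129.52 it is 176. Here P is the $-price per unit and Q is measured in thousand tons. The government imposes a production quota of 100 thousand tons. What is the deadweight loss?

$188.15 thousand

Demand slope = (92.55 − 142.95)/(176 − 32) = −0.35, so P = 154.15 − 0.35Q.
Supply slope = (129.52 − 79.12)/(176 − 32) = 0.35, so P = 67.92 + 0.35Q.
Competitive equilibrium: 154.15 − 0.35Q = 67.92 + 0.35Q → Q* = 123.1857, P* = 111.035.
At Q = 100: demand price = 154.15 − 0.35·100 = 119.15; supply price = 67.92 + 0.35·100 = 102.92.
ΔQ = 123.1857 − 100 = 23.1857; wedge = 119.15 − 102.92 = 16.23.
Welfare loss = ½ × 23.1857 × 16.23 = $188.15 thousand.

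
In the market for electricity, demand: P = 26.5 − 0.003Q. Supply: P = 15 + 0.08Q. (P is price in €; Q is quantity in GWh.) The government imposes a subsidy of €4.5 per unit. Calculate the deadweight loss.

€121.99

Competitive equilibrium: 26.5 − 0.003Q = 15 + 0.08Q → Q* = 138.5542, P* = 26.0843.
The subsidy lowers effective supply by 4.5: P = 10.5 + 0.08Q.
New quantity: 26.5 − 0.003Q = 10.5 + 0.08Q → Q' = 192.7711.
Overproduction ΔQ = 192.7711 − 138.5542 = 54.2169; wedge = subsidy = 4.5.
DWL = ½ × 54.2169 × 4.5 = €121.99.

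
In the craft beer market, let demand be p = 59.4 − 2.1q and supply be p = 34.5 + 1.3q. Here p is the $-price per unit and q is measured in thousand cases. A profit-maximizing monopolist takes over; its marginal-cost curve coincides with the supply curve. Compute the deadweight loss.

$13.29 thousand

Competitive equilibrium: 59.4 − 2.1q = 34.5 + 1.3q → q* = 7.3235, p* = 44.0206.
Marginal revenue: MR = 59.4 − 4.2q. Set MR = MC: 59.4 − 4.2q = 34.5 + 1.3q → q_m = 4.5273.
Price p_m = 59.4 − 2.1·4.5273 = 49.8927; MC(q_m) = 34.5 + 1.3·4.5273 = 40.3855.
Competitive q* = 7.3235, so Δq = 2.7962; wedge = 49.8927 − 40.3855 = 9.5072.
The triangle = ½ × 2.7962 × 9.5072 = $13.29 thousand.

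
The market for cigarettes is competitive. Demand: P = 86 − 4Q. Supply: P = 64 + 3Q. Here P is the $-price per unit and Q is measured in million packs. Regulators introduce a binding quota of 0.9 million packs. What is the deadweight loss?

Competitive equilibrium: 86 − 4Q = 64 + 3Q → Q* = 3.1429, P* = 73.4286.
At Q = 0.9: demand price = 86 − 4·0.9 = 82.4; supply price = 64 + 3·0.9 = 66.7.
ΔQ = 3.1429 − 0.9 = 2.2429; wedge = 82.4 − 66.7 = 15.7.
Deadweight loss = ½ × 2.2429 × 15.7 = $17.61 million.

$17.61 million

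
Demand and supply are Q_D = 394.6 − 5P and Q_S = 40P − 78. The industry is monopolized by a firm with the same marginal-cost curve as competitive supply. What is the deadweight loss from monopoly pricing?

2915.50

In inverse form: demand P = 78.92 − 0.2Q, supply P = 1.95 + 0.025Q.
Competitive equilibrium: 78.92 − 0.2Q = 1.95 + 0.025Q → Q* = 342.0889, P* = 10.5022.
Marginal revenue: MR = 78.92 − 0.4Q. Set MR = MC: 78.92 − 0.4Q = 1.95 + 0.025Q → Q_m = 181.1059.
Price P_m = 78.92 − 0.2·181.1059 = 42.6988; MC(Q_m) = 1.95 + 0.025·181.1059 = 6.4776.
Competitive Q* = 342.0889, so ΔQ = 160.983; wedge = 42.6988 − 6.4776 = 36.2212.
Welfare loss = ½ × 160.983 × 36.2212 = 2915.50.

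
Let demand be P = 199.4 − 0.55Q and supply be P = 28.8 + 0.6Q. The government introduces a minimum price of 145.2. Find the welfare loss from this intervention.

1426.16

Competitive equilibrium: 199.4 − 0.55Q = 28.8 + 0.6Q → Q* = 148.3478, P* = 117.8087.
At the floor P = 145.2, quantity demanded = (199.4 − 145.2)/0.55 = 98.5455.
Sellers' marginal cost at Q' = 98.5455: 28.8 + 0.6·98.5455 = 87.9273.
ΔQ = 148.3478 − 98.5455 = 49.8023; wedge = 145.2 − 87.9273 = 57.2727.
DWL = ½ × 49.8023 × 57.2727 = 1426.16.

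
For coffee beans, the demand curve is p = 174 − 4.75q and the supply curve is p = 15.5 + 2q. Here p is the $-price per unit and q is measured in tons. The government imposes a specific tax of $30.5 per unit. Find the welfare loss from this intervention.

$68.91

Competitive equilibrium: 174 − 4.75q = 15.5 + 2q → q* = 23.4815, p* = 62.463.
With the tax, the buyer price exceeds the seller price by 30.5: (174 − 4.75q) − (15.5 + 2q) = 30.5 → q' = 18.963.
Δq = 23.4815 − 18.963 = 4.5185; the wedge equals the tax, 30.5.
DWL = ½ × 4.5185 × 30.5 = $68.91.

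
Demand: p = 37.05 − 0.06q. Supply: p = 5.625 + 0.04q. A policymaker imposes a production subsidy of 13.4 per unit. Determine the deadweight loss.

Competitive equilibrium: 37.05 − 0.06q = 5.625 + 0.04q → q* = 314.25, p* = 18.195.
The subsidy lowers effective supply by 13.4: p = 0.04q − 7.775.
New quantity: 37.05 − 0.06q = 0.04q − 7.775 → q' = 448.25.
Overproduction Δq = 448.25 − 314.25 = 134; wedge = subsidy = 13.4.
Welfare loss = ½ × 134 × 13.4 = 897.80.

897.80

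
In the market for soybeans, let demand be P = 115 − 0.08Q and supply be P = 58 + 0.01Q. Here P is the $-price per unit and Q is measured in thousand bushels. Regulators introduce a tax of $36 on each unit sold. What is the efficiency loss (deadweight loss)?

$7200 thousand

Competitive equilibrium: 115 − 0.08Q = 58 + 0.01Q → Q* = 633.3333, P* = 64.3333.
With the tax, the buyer price exceeds the seller price by 36: (115 − 0.08Q) − (58 + 0.01Q) = 36 → Q' = 233.3333.
ΔQ = 633.3333 − 233.3333 = 400; the wedge equals the tax, 36.
DWL = ½ × 400 × 36 = $7200 thousand.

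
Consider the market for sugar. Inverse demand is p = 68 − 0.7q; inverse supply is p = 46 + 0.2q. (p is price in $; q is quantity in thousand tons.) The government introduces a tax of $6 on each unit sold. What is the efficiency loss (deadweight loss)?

$20 thousand

Competitive equilibrium: 68 − 0.7q = 46 + 0.2q → q* = 24.4444, p* = 50.8889.
With the tax, the buyer price exceeds the seller price by 6: (68 − 0.7q) − (46 + 0.2q) = 6 → q' = 17.7778.
Δq = 24.4444 − 17.7778 = 6.6666; the wedge equals the tax, 6.
Welfare loss = ½ × 6.6666 × 6 = $20 thousand.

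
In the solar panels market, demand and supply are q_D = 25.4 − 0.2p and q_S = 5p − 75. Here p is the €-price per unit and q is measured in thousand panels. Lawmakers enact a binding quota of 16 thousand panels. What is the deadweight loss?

In inverse form: demand p = 127 − 5q, supply p = 15 + 0.2q.
Competitive equilibrium: 127 − 5q = 15 + 0.2q → q* = 21.5385, p* = 19.3077.
At q = 16: demand price = 127 − 5·16 = 47; supply price = 15 + 0.2·16 = 18.2.
Δq = 21.5385 − 16 = 5.5385; wedge = 47 − 18.2 = 28.8.
Deadweight loss = ½ × 5.5385 × 28.8 = €79.75 thousand.

€79.75 thousand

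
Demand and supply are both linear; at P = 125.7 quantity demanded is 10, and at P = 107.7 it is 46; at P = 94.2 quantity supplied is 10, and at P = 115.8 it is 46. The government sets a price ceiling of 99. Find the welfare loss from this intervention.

234.22

Demand slope = (107.7 − 125.7)/(46 − 10) = −0.5, so P = 130.7 − 0.5Q.
Supply slope = (115.8 − 94.2)/(46 − 10) = 0.6, so P = 88.2 + 0.6Q.
Competitive equilibrium: 130.7 − 0.5Q = 88.2 + 0.6Q → Q* = 38.6364, P* = 111.3818.
At the ceiling P = 99, quantity supplied = (99 − 88.2)/0.6 = 18.
Willingness to pay at Q' = 18: 130.7 − 0.5·18 = 121.7.
ΔQ = 38.6364 − 18 = 20.6364; wedge = 121.7 − 99 = 22.7.
Deadweight loss = ½ × 20.6364 × 22.7 = 234.22.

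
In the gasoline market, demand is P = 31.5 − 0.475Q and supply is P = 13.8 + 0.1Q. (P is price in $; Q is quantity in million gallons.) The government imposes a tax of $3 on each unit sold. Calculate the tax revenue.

Competitive equilibrium: 31.5 − 0.475Q = 13.8 + 0.1Q → Q* = 30.7826, P* = 16.8783.
With the tax, the buyer price exceeds the seller price by 3: (31.5 − 0.475Q) − (13.8 + 0.1Q) = 3 → Q' = 25.5652.
Tax revenue = 3 × 25.5652 = $76.70 million.

$76.70 million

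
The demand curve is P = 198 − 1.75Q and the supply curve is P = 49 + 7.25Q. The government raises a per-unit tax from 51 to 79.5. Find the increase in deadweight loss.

206.625

Competitive equilibrium: 198 − 1.75Q = 49 + 7.25Q → Q* = 16.5556, P* = 169.0278.
For a per-unit tax t: ΔQ = t/9, so DWL = ½·t·(t/9) = t²/18.
At t = 51: DWL = 144.5. At t = 79.5: DWL = 351.125.
Increase = 351.125 − 144.5 = 206.625.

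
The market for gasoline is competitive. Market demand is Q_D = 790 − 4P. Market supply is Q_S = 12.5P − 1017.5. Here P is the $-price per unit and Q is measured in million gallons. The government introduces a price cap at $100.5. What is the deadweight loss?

$2109.43 million

In inverse form: demand P = 197.5 − 0.25Q, supply P = 81.4 + 0.08Q.
Competitive equilibrium: 197.5 − 0.25Q = 81.4 + 0.08Q → Q* = 351.8182, P* = 109.5455.
At the ceiling P = 100.5, quantity supplied = (100.5 − 81.4)/0.08 = 238.75.
Willingness to pay at Q' = 238.75: 197.5 − 0.25·238.75 = 137.8125.
ΔQ = 351.8182 − 238.75 = 113.0682; wedge = 137.8125 − 100.5 = 37.3125.
DWL = ½ × 113.0682 × 37.3125 = $2109.43 million.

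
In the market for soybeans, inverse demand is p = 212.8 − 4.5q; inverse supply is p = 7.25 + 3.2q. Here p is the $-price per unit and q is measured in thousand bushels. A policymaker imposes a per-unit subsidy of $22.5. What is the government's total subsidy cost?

Competitive equilibrium: 212.8 − 4.5q = 7.25 + 3.2q → q* = 26.6948, p* = 92.6734.
The subsidy lowers effective supply by 22.5: p = 3.2q − 15.25.
New quantity: 212.8 − 4.5q = 3.2q − 15.25 → q' = 29.6169.
Total subsidy cost = 22.5 × 29.6169 = $666.38 thousand.

$666.38 thousand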